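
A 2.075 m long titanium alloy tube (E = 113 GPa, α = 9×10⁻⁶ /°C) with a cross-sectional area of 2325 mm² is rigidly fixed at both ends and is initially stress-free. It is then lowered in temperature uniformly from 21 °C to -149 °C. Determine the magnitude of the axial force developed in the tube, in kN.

Full restraint means ε = 0, so the stress is σ = EαΔT = 113×10³ × 9×10⁻⁶ × 170 = 172.9 MPa.
P = AEαΔT = 2325 × 113×10³ × 9×10⁻⁶ × 170 = 402 kN (tensile).

P ≈ 402 kN (tensile)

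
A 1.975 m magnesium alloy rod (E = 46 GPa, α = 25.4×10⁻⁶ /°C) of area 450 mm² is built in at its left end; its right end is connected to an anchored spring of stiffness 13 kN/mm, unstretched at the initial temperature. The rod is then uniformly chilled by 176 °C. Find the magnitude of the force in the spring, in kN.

Free thermal contraction: δ_free = αΔT L = 25.4×10⁻⁶ × 176 × 1975 = 8.829 mm.
With a force P in the spring, the elastic change of the rod is PL/(AE) and that of the spring is P/k; compatibility requires their sum to equal δ_free.
So P = δ_free / [L/(AE) + 1/k] = 8.829 / [ 1975/(450×46×10³) + 1/(13×10³) ].
P = 8.829 / 0.0001723 = 51230 N.

P ≈ 51.2 kN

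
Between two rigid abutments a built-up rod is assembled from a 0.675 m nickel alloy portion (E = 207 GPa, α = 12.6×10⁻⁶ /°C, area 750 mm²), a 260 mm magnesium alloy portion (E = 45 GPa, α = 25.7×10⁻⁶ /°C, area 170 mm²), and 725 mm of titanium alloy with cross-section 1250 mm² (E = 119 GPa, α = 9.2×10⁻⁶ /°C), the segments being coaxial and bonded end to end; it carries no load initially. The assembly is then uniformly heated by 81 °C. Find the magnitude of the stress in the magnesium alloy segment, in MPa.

If the supports were absent, the total length change would be Σ αᵢΔT Lᵢ = 12.6×10⁻⁶×81×675 + 25.7×10⁻⁶×81×260 + 9.2×10⁻⁶×81×725 = 1.77 mm.
Since the ends are fixed, an axial force P builds up, equal in every segment, with P · Σ Lᵢ/(AᵢEᵢ) = δ_free.
Σ Lᵢ/(AᵢEᵢ) = 675/(750×207×10³) + 260/(170×45×10³) + 725/(1250×119×10³) = 4.321×10⁻⁵ mm/N.
So P = 1.77 / 4.321×10⁻⁵ = 40.97 kN, compressive.
σ_{magnesium alloy} = P / A = 40970 / 170 = 241 MPa.

σ ≈ 241 MPa (compressive)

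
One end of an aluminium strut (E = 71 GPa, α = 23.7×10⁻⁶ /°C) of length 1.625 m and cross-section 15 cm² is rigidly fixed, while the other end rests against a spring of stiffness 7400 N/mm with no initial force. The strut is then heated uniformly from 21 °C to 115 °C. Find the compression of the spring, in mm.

If the spring were absent the strut would lengthen by αΔT L = 23.7×10⁻⁶ × 94 × 1625 = 3.62 mm.
Let P be the compressive force at the spring. The strut shortens elastically by PL/(AE) and the spring compresses by P/k; together these equal δ_free.
So P = δ_free / [L/(AE) + 1/k] = 3.62 / [ 1625/(1500×71×10³) + 1/(7400) ].
P = 3.62 / 0.0001504 = 24070 N.
Spring compression = P/k = 24070/(7400) = 3.253 mm.

δ ≈ 3.25 mm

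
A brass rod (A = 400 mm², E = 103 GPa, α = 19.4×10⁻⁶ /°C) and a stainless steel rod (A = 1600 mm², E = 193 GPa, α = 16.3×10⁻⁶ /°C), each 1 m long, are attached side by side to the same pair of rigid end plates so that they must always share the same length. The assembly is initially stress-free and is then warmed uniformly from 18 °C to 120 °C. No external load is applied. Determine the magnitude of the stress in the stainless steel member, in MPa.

Equilibrium of a rigid end plate with no external load gives equal and opposite internal forces ±P in the two members. Since α_{brass} > α_{stainless steel}, heating drives the brass into compression and the stainless steel into tension.
Setting the final lengths equal and cancelling L: (α₁ − α₂)ΔT = P/(A₁E₁) + P/(A₂E₂).
|α₁ − α₂|·ΔT = 3.1×10⁻⁶ × 102 = 0.0003162.
1/(A₁E₁) + 1/(A₂E₂) = 1/(400×103×10³) + 1/(1600×193×10³) = 2.751×10⁻⁸ N⁻¹.
So P = 0.0003162 / 2.751×10⁻⁸ = 11.49 kN.
σ_{stainless steel} = P/A₂ = 11490/1600 = 7.184 MPa, tensile.

σ ≈ 7.18 MPa (tensile)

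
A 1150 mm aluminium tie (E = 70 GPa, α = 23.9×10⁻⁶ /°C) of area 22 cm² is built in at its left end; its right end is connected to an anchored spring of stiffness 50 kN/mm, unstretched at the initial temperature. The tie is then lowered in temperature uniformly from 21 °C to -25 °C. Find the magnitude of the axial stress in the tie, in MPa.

Free thermal contraction: δ_free = αΔT L = 23.9×10⁻⁶ × 46 × 1150 = 1.264 mm.
Let P be the tensile force in the spring. The tie extends elastically by PL/(AE) and the spring stretches by P/k; together these equal δ_free.
So P = δ_free / [L/(AE) + 1/k] = 1.264 / [ 1150/(2200×70×10³) + 1/(50×10³) ].
P = 1.264 / 2.747×10⁻⁵ = 46030 N.
σ = P/A = 46030/2200 = 20.92 MPa.

σ ≈ 20.9 MPa (tensile)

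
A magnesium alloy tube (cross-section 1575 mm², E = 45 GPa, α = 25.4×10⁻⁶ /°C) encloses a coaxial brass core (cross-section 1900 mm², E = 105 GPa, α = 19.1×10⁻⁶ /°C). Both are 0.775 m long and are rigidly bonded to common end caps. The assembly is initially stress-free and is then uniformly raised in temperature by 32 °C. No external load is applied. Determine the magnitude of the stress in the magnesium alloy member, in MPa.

σ ≈ 6.69 MPa (compressive)

Both members must finish at the same length. With the larger α, the magnesium alloy tends to over-expand; the plates restrain it, putting the magnesium alloy in compression and the brass in tension. With no external load the two internal forces are equal and opposite, magnitude P.
Compatibility of the two members (thermal + elastic change equal): (α₁ − α₂)ΔT = P·[1/(A₁E₁) + 1/(A₂E₂)].
|α₁ − α₂|·ΔT = 6.3×10⁻⁶ × 32 = 0.0002016.
1/(A₁E₁) + 1/(A₂E₂) = 1/(1575×45×10³) + 1/(1900×105×10³) = 1.912×10⁻⁸ N⁻¹.
So P = 0.0002016 / 1.912×10⁻⁸ = 10.54 kN.
σ_{magnesium alloy} = P/A₁ = 10540/1575 = 6.694 MPa, compressive.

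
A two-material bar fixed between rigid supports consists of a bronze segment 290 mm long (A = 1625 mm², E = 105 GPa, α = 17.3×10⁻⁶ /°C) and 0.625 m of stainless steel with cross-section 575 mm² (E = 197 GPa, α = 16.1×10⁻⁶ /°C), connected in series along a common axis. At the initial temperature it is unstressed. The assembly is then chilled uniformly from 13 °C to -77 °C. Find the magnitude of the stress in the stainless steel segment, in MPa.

Free thermal contraction of the whole bar: Σ αᵢΔT Lᵢ = 17.3×10⁻⁶×90×290 + 16.1×10⁻⁶×90×625 = 1.357 mm.
The rigid supports impose zero overall length change; the single axial force P common to all segments must satisfy P Σ Lᵢ/(AᵢEᵢ) = δ_free.
Σ Lᵢ/(AᵢEᵢ) = 290/(1625×105×10³) + 625/(575×197×10³) = 7.217×10⁻⁶ mm/N.
P = 1.357 / 7.217×10⁻⁶ = 188000 N = 188 kN, tensile.
σ_{stainless steel} = P / A = 188000 / 575 = 327 MPa.

σ ≈ 327 MPa (tensile)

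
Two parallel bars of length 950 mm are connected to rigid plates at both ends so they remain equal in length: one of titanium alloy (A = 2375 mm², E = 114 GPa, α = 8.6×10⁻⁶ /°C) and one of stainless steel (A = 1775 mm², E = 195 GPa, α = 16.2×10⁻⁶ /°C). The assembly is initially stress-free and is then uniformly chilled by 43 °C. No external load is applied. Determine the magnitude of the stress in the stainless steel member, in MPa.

Equilibrium of a rigid end plate with no external load gives equal and opposite internal forces ±P in the two members. Since α_{stainless steel} > α_{titanium alloy}, cooling drives the stainless steel into tension and the titanium alloy into compression.
Equating the net (thermal + elastic) strains gives |α₁ − α₂|·ΔT = P·[1/(A₁E₁) + 1/(A₂E₂)].
|α₁ − α₂|·ΔT = 7.6×10⁻⁶ × 43 = 0.0003268.
1/(A₁E₁) + 1/(A₂E₂) = 1/(2375×114×10³) + 1/(1775×195×10³) = 6.583×10⁻⁹ N⁻¹.
P = 0.0003268 / 6.583×10⁻⁹ = 49650 N = 49.65 kN.
σ_{stainless steel} = P/A₂ = 49650/1775 = 27.97 MPa, tensile.

σ ≈ 28 MPa (tensile)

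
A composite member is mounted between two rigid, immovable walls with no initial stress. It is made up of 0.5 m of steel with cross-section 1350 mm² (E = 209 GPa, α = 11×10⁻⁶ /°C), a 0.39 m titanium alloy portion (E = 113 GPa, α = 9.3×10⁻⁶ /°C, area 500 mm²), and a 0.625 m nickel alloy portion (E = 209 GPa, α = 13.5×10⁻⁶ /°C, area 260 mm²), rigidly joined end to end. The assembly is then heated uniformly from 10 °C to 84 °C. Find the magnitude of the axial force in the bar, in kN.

With the walls removed the bar would change length by δ_free = Σ αᵢΔT Lᵢ = 11×10⁻⁶×74×500 + 9.3×10⁻⁶×74×390 + 13.5×10⁻⁶×74×625 = 1.3 mm.
The rigid supports impose zero overall length change; the single axial force P common to all segments must satisfy P Σ Lᵢ/(AᵢEᵢ) = δ_free.
The series flexibility is Σ Lᵢ/(AᵢEᵢ) = 500/(1350×209×10³) + 390/(500×113×10³) + 625/(260×209×10³) = 2.018×10⁻⁵ mm/N.
Hence P = δ_free / Σ(L/AE) = 1.3/2.018×10⁻⁵ = 64.42 kN (compressive).

P ≈ 64.4 kN (compressive)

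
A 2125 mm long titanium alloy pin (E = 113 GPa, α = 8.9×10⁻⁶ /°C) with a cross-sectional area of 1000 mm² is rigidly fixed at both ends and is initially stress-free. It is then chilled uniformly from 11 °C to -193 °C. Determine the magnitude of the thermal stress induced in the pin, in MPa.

Because both ends are immovable the net strain is zero, and the suppressed thermal strain is αΔT = 8.9×10⁻⁶ × 204 = 1815.6×10⁻⁶.
The stress required to suppress this strain is σ = Eε = 113×10³ × 1815.6×10⁻⁶ = 205.2 MPa, tensile since the pin is trying to contract.

σ ≈ 205 MPa (tensile)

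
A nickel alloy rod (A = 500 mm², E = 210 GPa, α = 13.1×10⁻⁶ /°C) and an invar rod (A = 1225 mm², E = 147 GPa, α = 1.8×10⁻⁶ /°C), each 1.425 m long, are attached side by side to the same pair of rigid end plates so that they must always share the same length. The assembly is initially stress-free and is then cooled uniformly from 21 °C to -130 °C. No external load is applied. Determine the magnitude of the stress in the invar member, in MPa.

The nickel alloy has the larger α, so on cooling it would change length more than the invar if both were free. The rigid plates force a common final length, so the nickel alloy is put into tension and the invar into compression, with equal and opposite forces P (no external load).
Equating the net (thermal + elastic) strains gives |α₁ − α₂|·ΔT = P·[1/(A₁E₁) + 1/(A₂E₂)].
|α₁ − α₂|·ΔT = 11.3×10⁻⁶ × 151 = 0.001706.
1/(A₁E₁) + 1/(A₂E₂) = 1/(500×210×10³) + 1/(1225×147×10³) = 1.508×10⁻⁸ N⁻¹.
So P = 0.001706 / 1.508×10⁻⁸ = 113.2 kN.
σ_{invar} = P/A₂ = 113200/1225 = 92.39 MPa, compressive.

σ ≈ 92.4 MPa (compressive)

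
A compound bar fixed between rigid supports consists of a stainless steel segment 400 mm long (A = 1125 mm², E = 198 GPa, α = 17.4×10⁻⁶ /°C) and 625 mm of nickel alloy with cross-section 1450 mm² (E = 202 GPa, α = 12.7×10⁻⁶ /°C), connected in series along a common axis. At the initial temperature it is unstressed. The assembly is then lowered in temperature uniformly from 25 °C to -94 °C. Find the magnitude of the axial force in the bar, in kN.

P ≈ 451 kN (tensile)

If the supports were absent, the total length change would be Σ αᵢΔT Lᵢ = 17.4×10⁻⁶×119×400 + 12.7×10⁻⁶×119×625 = 1.773 mm.
Since the ends are fixed, an axial force P builds up, equal in every segment, with P · Σ Lᵢ/(AᵢEᵢ) = δ_free.
Σ Lᵢ/(AᵢEᵢ) = 400/(1125×198×10³) + 625/(1450×202×10³) = 3.93×10⁻⁶ mm/N.
P = 1.773 / 3.93×10⁻⁶ = 451100 N = 451.1 kN, tensile.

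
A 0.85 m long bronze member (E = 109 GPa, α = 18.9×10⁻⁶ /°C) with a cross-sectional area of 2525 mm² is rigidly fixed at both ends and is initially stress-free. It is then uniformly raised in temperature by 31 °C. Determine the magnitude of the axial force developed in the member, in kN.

The ends cannot move, so σ = EαΔT = 109×10³ × 18.9×10⁻⁶ × 31 = 63.86 MPa.
Then P = σA = 63.86 × 2525 mm² = 161.3 kN, compressive.

P ≈ 161 kN (compressive)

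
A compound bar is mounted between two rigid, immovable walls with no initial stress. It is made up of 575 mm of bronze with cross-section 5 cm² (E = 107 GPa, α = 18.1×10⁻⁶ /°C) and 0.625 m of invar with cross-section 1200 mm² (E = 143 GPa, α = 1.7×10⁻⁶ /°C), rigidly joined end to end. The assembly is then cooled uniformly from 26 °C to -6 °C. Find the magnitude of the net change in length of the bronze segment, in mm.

If the supports were absent, the total length change would be Σ αᵢΔT Lᵢ = 18.1×10⁻⁶×32×575 + 1.7×10⁻⁶×32×625 = 0.367 mm.
The walls prevent any net length change, so an axial force P (same in every segment) develops. Compatibility: P · Σ Lᵢ/(AᵢEᵢ) = δ_free.
Σ Lᵢ/(AᵢEᵢ) = 575/(500×107×10³) + 625/(1200×143×10³) = 1.439×10⁻⁵ mm/N.
So P = 0.367 / 1.439×10⁻⁵ = 25.51 kN, tensile.
For the bronze segment, free thermal change = 18.1×10⁻⁶×32×575 = 0.333 mm and elastic change from P = 25510×575/(500×107×10³) = 0.2741 mm; these oppose, so the net change is 0.0589 mm (segment shortens).

|ΔL| ≈ 0.0589 mm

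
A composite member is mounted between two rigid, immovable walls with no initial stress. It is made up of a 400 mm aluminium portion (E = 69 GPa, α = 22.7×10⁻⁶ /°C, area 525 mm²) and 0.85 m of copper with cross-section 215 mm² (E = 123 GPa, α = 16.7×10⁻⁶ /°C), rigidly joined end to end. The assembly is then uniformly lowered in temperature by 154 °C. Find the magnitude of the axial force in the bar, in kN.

With the walls removed the bar would change length by δ_free = Σ αᵢΔT Lᵢ = 22.7×10⁻⁶×154×400 + 16.7×10⁻⁶×154×850 = 3.584 mm.
The rigid supports impose zero overall length change; the single axial force P common to all segments must satisfy P Σ Lᵢ/(AᵢEᵢ) = δ_free.
The series flexibility is Σ Lᵢ/(AᵢEᵢ) = 400/(525×69×10³) + 850/(215×123×10³) = 4.318×10⁻⁵ mm/N.
Hence P = δ_free / Σ(L/AE) = 3.584/4.318×10⁻⁵ = 83 kN (tensile).

P ≈ 83 kN (tensile)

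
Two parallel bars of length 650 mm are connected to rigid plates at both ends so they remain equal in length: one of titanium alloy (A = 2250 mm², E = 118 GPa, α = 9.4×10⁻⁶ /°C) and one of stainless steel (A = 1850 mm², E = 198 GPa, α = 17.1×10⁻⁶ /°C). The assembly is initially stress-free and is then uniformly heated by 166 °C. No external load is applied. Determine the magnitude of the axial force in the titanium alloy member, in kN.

Both members must finish at the same length. With the larger α, the stainless steel tends to over-expand; the plates restrain it, putting the stainless steel in compression and the titanium alloy in tension. With no external load the two internal forces are equal and opposite, magnitude P.
Equating the net (thermal + elastic) strains gives |α₁ − α₂|·ΔT = P·[1/(A₁E₁) + 1/(A₂E₂)].
|α₁ − α₂|·ΔT = 7.7×10⁻⁶ × 166 = 0.001278.
1/(A₁E₁) + 1/(A₂E₂) = 1/(2250×118×10³) + 1/(1850×198×10³) = 6.496×10⁻⁹ N⁻¹.
So P = 0.001278 / 6.496×10⁻⁹ = 196.8 kN.

P ≈ 197 kN (tensile in the titanium alloy)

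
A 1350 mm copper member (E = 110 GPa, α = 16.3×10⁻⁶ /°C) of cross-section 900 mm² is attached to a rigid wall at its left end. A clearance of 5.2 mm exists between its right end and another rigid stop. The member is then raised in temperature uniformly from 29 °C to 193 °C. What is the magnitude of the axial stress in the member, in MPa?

If the wall were absent the member would grow by αΔT L = 16.3×10⁻⁶ × 164 × 1350 = 3.609 mm.
Since δ_free = 3.61 mm is less than the 5.2 mm gap, the member never touches the wall. No axial force develops.

σ ≈ 0 MPa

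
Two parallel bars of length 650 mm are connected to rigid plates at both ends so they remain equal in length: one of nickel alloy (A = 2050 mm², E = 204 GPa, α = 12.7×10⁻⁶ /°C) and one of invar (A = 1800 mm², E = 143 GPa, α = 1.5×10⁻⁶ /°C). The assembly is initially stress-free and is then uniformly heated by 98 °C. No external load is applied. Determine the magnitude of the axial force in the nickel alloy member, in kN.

Equilibrium of a rigid end plate with no external load gives equal and opposite internal forces ±P in the two members. Since α_{nickel alloy} > α_{invar}, heating drives the nickel alloy into compression and the invar into tension.
Setting the final lengths equal and cancelling L: (α₁ − α₂)ΔT = P/(A₁E₁) + P/(A₂E₂).
|α₁ − α₂|·ΔT = 11.2×10⁻⁶ × 98 = 0.001098.
1/(A₁E₁) + 1/(A₂E₂) = 1/(2050×204×10³) + 1/(1800×143×10³) = 6.276×10⁻⁹ N⁻¹.
So P = 0.001098 / 6.276×10⁻⁹ = 174.9 kN.

P ≈ 175 kN (compressive in the nickel alloy)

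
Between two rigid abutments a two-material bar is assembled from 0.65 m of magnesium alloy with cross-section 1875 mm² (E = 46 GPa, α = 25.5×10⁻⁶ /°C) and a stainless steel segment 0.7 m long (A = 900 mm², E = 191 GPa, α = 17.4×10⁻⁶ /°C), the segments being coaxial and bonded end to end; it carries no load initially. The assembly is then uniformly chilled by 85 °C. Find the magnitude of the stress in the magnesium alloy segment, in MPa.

Free thermal contraction of the whole bar: Σ αᵢΔT Lᵢ = 25.5×10⁻⁶×85×650 + 17.4×10⁻⁶×85×700 = 2.444 mm.
The walls prevent any net length change, so an axial force P (same in every segment) develops. Compatibility: P · Σ Lᵢ/(AᵢEᵢ) = δ_free.
The series flexibility is Σ Lᵢ/(AᵢEᵢ) = 650/(1875×46×10³) + 700/(900×191×10³) = 1.161×10⁻⁵ mm/N.
So P = 2.444 / 1.161×10⁻⁵ = 210.6 kN, tensile.
σ_{magnesium alloy} = P / A = 210600 / 1875 = 112.3 MPa.

σ ≈ 112 MPa (tensile)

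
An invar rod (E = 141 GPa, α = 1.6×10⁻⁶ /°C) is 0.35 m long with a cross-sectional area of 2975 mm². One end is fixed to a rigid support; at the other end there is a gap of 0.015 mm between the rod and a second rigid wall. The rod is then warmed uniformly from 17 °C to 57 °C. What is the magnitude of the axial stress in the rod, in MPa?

σ ≈ 2.98 MPa (compressive)

Free thermal elongation = αΔT L = 1.6×10⁻⁶ × 40 × 350 = 0.0224 mm.
After closing the 0.015 mm clearance, 0.0224 − 0.015 = 0.0074 mm of expansion remains to be suppressed by the wall.
So σ = E(δ_free − g)/L = 141×10³ × 0.0074/350 = 2.981 MPa.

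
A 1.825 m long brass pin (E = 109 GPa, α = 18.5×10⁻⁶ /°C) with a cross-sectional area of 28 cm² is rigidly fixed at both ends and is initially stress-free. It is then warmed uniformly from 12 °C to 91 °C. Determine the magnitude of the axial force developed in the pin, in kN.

P ≈ 446 kN (compressive)

The ends cannot move, so σ = EαΔT = 109×10³ × 18.5×10⁻⁶ × 79 = 159.3 MPa.
Then P = σA = 159.3 × 2800 mm² = 446 kN, compressive.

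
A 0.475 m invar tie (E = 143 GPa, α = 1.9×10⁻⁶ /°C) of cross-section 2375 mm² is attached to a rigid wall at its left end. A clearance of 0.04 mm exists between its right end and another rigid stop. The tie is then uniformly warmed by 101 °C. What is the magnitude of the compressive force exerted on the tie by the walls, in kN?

Unrestrained expansion: δ_free = αΔT L = 1.9×10⁻⁶ × 101 × 475 = 0.09115 mm.
The gap closes (δ_free > 0.04 mm) and the wall then resists a further 0.09115 − 0.04 = 0.05115 mm of expansion.
That suppressed elongation corresponds to σ = E·Δ/L = 143×10³ × 0.05115/475 = 15.4 MPa.
Force on the wall = σA = 15.4 × 2375 mm² = 36.57 kN.

P ≈ 36.6 kN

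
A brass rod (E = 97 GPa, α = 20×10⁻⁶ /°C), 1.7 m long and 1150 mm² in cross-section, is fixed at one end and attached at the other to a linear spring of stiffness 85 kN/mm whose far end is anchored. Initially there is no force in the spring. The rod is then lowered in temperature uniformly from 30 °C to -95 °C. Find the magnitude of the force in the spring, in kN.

If the spring were absent the rod would shorten by αΔT L = 20×10⁻⁶ × 125 × 1700 = 4.25 mm.
With a force P in the spring, the elastic change of the rod is PL/(AE) and that of the spring is P/k; compatibility requires their sum to equal δ_free.
P [ L/(AE) + 1/k ] = δ_free → P [ 1700/(1150×97×10³) + 1/(85×10³) ] = 4.25.
P = 4.25 / 2.7×10⁻⁵ = 157400 N.

P ≈ 157 kN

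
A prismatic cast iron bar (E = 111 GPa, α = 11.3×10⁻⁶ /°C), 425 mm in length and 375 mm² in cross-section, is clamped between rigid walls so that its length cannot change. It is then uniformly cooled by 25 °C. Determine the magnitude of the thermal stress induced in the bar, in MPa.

σ ≈ 31.4 MPa (tensile)

Because both ends are immovable the net strain is zero, and the suppressed thermal strain is αΔT = 11.3×10⁻⁶ × 25 = 282.5×10⁻⁶.
σ = EαΔT = 111×10³ × 11.3×10⁻⁶ × 25 = 31.36 MPa (tensile; the bar is trying to contract).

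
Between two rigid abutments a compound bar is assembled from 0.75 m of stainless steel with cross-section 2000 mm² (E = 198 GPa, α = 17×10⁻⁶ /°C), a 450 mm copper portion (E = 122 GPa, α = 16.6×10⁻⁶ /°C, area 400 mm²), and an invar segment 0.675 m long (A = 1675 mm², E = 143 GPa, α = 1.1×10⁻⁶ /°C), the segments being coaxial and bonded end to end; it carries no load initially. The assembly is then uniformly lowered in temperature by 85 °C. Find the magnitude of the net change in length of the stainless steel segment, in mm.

|ΔL| ≈ 0.842 mm

With the walls removed the bar would change length by δ_free = Σ αᵢΔT Lᵢ = 17×10⁻⁶×85×750 + 16.6×10⁻⁶×85×450 + 1.1×10⁻⁶×85×675 = 1.782 mm.
Since the ends are fixed, an axial force P builds up, equal in every segment, with P · Σ Lᵢ/(AᵢEᵢ) = δ_free.
Σ Lᵢ/(AᵢEᵢ) = 750/(2000×198×10³) + 450/(400×122×10³) + 675/(1675×143×10³) = 1.393×10⁻⁵ mm/N.
Hence P = δ_free / Σ(L/AE) = 1.782/1.393×10⁻⁵ = 127.9 kN (tensile).
For the stainless steel segment, free thermal change = 17×10⁻⁶×85×750 = 1.084 mm and elastic change from P = 127900×750/(2000×198×10³) = 0.2422 mm; these oppose, so the net change is 0.842 mm (segment shortens).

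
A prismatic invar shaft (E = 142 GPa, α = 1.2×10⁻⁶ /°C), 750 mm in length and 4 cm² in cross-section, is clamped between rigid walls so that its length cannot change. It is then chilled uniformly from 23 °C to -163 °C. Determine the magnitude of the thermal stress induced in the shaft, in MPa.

The supports are rigid, so the total axial strain is zero. The restrained thermal strain is ε = αΔT = 1.2×10⁻⁶ × 186 = 223.2×10⁻⁶.
Hence σ = E·αΔT = 142×10³ × 223.2×10⁻⁶ = 31.69 MPa, tensile.

σ ≈ 31.7 MPa (tensile)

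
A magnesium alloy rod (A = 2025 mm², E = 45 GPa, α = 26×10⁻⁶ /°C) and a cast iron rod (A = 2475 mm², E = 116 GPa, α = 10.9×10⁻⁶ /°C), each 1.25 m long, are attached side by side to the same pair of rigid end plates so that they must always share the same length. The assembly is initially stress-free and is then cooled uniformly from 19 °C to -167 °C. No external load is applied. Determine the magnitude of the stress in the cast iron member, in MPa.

Equilibrium of a rigid end plate with no external load gives equal and opposite internal forces ±P in the two members. Since α_{magnesium alloy} > α_{cast iron}, cooling drives the magnesium alloy into tension and the cast iron into compression.
Setting the final lengths equal and cancelling L: (α₁ − α₂)ΔT = P/(A₁E₁) + P/(A₂E₂).
|α₁ − α₂|·ΔT = 15.1×10⁻⁶ × 186 = 0.002809.
1/(A₁E₁) + 1/(A₂E₂) = 1/(2025×45×10³) + 1/(2475×116×10³) = 1.446×10⁻⁸ N⁻¹.
P = 0.002809 / 1.446×10⁻⁸ = 194300 N = 194.3 kN.
σ_{cast iron} = P/A₂ = 194300/2475 = 78.49 MPa, compressive.

σ ≈ 78.5 MPa (compressive)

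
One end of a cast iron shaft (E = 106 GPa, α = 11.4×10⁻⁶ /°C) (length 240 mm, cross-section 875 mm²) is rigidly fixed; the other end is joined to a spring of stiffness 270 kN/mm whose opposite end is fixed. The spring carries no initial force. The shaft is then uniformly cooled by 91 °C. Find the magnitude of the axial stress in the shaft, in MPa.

σ ≈ 45.2 MPa (tensile)

If the spring were absent the shaft would shorten by αΔT L = 11.4×10⁻⁶ × 91 × 240 = 0.249 mm.
Let P be the tensile force in the spring. The shaft extends elastically by PL/(AE) and the spring stretches by P/k; together these equal δ_free.
So P = δ_free / [L/(AE) + 1/k] = 0.249 / [ 240/(875×106×10³) + 1/(270×10³) ].
P = 0.249 / 6.291×10⁻⁶ = 39570 N.
σ = P/A = 39570/875 = 45.23 MPa.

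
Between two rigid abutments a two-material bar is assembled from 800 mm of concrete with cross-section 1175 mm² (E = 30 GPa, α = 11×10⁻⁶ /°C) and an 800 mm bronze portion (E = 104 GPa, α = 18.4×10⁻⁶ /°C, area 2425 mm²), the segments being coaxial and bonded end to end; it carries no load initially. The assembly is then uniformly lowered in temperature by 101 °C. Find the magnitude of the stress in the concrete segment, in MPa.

σ ≈ 78.2 MPa (tensile)

Free thermal contraction of the whole bar: Σ αᵢΔT Lᵢ = 11×10⁻⁶×101×800 + 18.4×10⁻⁶×101×800 = 2.376 mm.
Since the ends are fixed, an axial force P builds up, equal in every segment, with P · Σ Lᵢ/(AᵢEᵢ) = δ_free.
The series flexibility is Σ Lᵢ/(AᵢEᵢ) = 800/(1175×30×10³) + 800/(2425×104×10³) = 2.587×10⁻⁵ mm/N.
So P = 2.376 / 2.587×10⁻⁵ = 91.84 kN, tensile.
σ_{concrete} = P / A = 91840 / 1175 = 78.16 MPa.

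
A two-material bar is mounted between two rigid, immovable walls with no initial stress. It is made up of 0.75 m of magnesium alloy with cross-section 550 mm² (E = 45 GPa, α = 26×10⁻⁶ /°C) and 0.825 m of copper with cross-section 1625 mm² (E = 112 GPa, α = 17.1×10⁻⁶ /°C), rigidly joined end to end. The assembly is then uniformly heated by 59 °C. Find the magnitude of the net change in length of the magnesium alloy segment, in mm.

|ΔL| ≈ 0.574 mm

Free thermal expansion of the whole bar: Σ αᵢΔT Lᵢ = 26×10⁻⁶×59×750 + 17.1×10⁻⁶×59×825 = 1.983 mm.
Since the ends are fixed, an axial force P builds up, equal in every segment, with P · Σ Lᵢ/(AᵢEᵢ) = δ_free.
Σ Lᵢ/(AᵢEᵢ) = 750/(550×45×10³) + 825/(1625×112×10³) = 3.484×10⁻⁵ mm/N.
So P = 1.983 / 3.484×10⁻⁵ = 56.92 kN, compressive.
For the magnesium alloy segment, free thermal change = 26×10⁻⁶×59×750 = 1.151 mm and elastic change from P = 56920×750/(550×45×10³) = 1.725 mm; these oppose, so the net change is 0.574 mm (segment shortens).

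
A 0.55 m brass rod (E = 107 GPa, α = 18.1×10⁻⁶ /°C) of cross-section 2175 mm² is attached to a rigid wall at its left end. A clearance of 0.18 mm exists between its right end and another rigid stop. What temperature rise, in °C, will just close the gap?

Contact occurs when the free expansion equals the gap: αΔT L = 0.18 mm.
So ΔT = g/(αL) = 0.18/(18.1×10⁻⁶ × 550) = 18.08 °C.

ΔT ≈ 18.1 °C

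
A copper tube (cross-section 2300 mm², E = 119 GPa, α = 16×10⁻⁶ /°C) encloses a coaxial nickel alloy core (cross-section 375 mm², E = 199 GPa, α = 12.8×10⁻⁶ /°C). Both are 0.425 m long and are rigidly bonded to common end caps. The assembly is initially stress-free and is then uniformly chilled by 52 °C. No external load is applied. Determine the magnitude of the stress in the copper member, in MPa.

σ ≈ 4.24 MPa (tensile)

Equilibrium of a rigid end plate with no external load gives equal and opposite internal forces ±P in the two members. Since α_{copper} > α_{nickel alloy}, cooling drives the copper into tension and the nickel alloy into compression.
Equating the net (thermal + elastic) strains gives |α₁ − α₂|·ΔT = P·[1/(A₁E₁) + 1/(A₂E₂)].
|α₁ − α₂|·ΔT = 3.2×10⁻⁶ × 52 = 0.0001664.
1/(A₁E₁) + 1/(A₂E₂) = 1/(2300×119×10³) + 1/(375×199×10³) = 1.705×10⁻⁸ N⁻¹.
So P = 0.0001664 / 1.705×10⁻⁸ = 9.757 kN.
σ_{copper} = P/A₁ = 9757/2300 = 4.242 MPa, tensile.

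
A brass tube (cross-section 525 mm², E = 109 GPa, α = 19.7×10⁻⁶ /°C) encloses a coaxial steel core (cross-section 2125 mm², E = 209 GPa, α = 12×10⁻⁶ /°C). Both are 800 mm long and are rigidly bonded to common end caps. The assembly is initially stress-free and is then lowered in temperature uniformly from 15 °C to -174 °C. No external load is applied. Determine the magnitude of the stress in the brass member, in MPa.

σ ≈ 141 MPa (tensile)

Both members must finish at the same length. With the larger α, the brass tends to over-contract; the plates restrain it, putting the brass in tension and the steel in compression. With no external load the two internal forces are equal and opposite, magnitude P.
Equating the net (thermal + elastic) strains gives |α₁ − α₂|·ΔT = P·[1/(A₁E₁) + 1/(A₂E₂)].
|α₁ − α₂|·ΔT = 7.7×10⁻⁶ × 189 = 0.001455.
1/(A₁E₁) + 1/(A₂E₂) = 1/(525×109×10³) + 1/(2125×209×10³) = 1.973×10⁻⁸ N⁻¹.
So P = 0.001455 / 1.973×10⁻⁸ = 73.77 kN.
σ_{brass} = P/A₁ = 73770/525 = 140.5 MPa, tensile.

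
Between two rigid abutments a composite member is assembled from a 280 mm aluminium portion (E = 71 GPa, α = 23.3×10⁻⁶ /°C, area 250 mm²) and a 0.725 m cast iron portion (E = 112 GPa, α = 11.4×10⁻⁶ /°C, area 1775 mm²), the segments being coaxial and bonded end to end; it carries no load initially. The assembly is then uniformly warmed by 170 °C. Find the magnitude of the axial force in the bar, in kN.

P ≈ 129 kN (compressive)

With the walls removed the bar would change length by δ_free = Σ αᵢΔT Lᵢ = 23.3×10⁻⁶×170×280 + 11.4×10⁻⁶×170×725 = 2.514 mm.
The rigid supports impose zero overall length change; the single axial force P common to all segments must satisfy P Σ Lᵢ/(AᵢEᵢ) = δ_free.
Σ Lᵢ/(AᵢEᵢ) = 280/(250×71×10³) + 725/(1775×112×10³) = 1.942×10⁻⁵ mm/N.
So P = 2.514 / 1.942×10⁻⁵ = 129.5 kN, compressive.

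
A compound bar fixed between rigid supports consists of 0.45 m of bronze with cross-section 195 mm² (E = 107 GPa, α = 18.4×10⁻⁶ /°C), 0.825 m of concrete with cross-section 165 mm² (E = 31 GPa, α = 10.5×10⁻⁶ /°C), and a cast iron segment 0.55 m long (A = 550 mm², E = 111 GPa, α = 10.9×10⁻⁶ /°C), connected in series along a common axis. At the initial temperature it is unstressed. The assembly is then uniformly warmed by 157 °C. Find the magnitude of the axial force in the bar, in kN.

Free thermal expansion of the whole bar: Σ αᵢΔT Lᵢ = 18.4×10⁻⁶×157×450 + 10.5×10⁻⁶×157×825 + 10.9×10⁻⁶×157×550 = 3.601 mm.
Since the ends are fixed, an axial force P builds up, equal in every segment, with P · Σ Lᵢ/(AᵢEᵢ) = δ_free.
Σ Lᵢ/(AᵢEᵢ) = 450/(195×107×10³) + 825/(165×31×10³) + 550/(550×111×10³) = 0.0001919 mm/N.
So P = 3.601 / 0.0001919 = 18.77 kN, compressive.

P ≈ 18.8 kN (compressive)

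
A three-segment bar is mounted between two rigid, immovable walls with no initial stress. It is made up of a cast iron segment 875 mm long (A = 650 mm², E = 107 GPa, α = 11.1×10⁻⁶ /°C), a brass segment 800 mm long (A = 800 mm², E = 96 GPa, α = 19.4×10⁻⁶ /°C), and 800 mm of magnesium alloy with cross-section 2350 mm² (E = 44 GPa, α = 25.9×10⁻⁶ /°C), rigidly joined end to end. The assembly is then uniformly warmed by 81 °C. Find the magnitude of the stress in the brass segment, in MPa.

σ ≈ 151 MPa (compressive)

With the walls removed the bar would change length by δ_free = Σ αᵢΔT Lᵢ = 11.1×10⁻⁶×81×875 + 19.4×10⁻⁶×81×800 + 25.9×10⁻⁶×81×800 = 3.722 mm.
The walls prevent any net length change, so an axial force P (same in every segment) develops. Compatibility: P · Σ Lᵢ/(AᵢEᵢ) = δ_free.
The series flexibility is Σ Lᵢ/(AᵢEᵢ) = 875/(650×107×10³) + 800/(800×96×10³) + 800/(2350×44×10³) = 3.073×10⁻⁵ mm/N.
So P = 3.722 / 3.073×10⁻⁵ = 121.1 kN, compressive.
σ_{brass} = P / A = 121100 / 800 = 151.4 MPa.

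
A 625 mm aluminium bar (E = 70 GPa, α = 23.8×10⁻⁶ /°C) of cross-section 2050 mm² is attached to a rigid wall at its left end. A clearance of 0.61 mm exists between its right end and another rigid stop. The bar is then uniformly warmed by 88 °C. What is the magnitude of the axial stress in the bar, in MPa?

Free thermal elongation = αΔT L = 23.8×10⁻⁶ × 88 × 625 = 1.309 mm.
This exceeds the 0.61 mm gap, so the wall pushes back. The portion of expansion that must be recovered elastically is δ_free − gap = 1.309 − 0.61 = 0.699 mm.
So σ = E(δ_free − g)/L = 70×10³ × 0.699/625 = 78.29 MPa.

σ ≈ 78.3 MPa (compressive)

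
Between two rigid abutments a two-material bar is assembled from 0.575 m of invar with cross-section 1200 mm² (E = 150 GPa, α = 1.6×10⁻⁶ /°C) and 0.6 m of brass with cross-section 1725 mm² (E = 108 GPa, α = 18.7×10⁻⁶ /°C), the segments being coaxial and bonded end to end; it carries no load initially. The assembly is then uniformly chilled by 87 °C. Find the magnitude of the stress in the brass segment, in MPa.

With the walls removed the bar would change length by δ_free = Σ αᵢΔT Lᵢ = 1.6×10⁻⁶×87×575 + 18.7×10⁻⁶×87×600 = 1.056 mm.
Since the ends are fixed, an axial force P builds up, equal in every segment, with P · Σ Lᵢ/(AᵢEᵢ) = δ_free.
Σ Lᵢ/(AᵢEᵢ) = 575/(1200×150×10³) + 600/(1725×108×10³) = 6.415×10⁻⁶ mm/N.
Hence P = δ_free / Σ(L/AE) = 1.056/6.415×10⁻⁶ = 164.6 kN (tensile).
σ_{brass} = P / A = 164600 / 1725 = 95.44 MPa.

σ ≈ 95.4 MPa (tensile)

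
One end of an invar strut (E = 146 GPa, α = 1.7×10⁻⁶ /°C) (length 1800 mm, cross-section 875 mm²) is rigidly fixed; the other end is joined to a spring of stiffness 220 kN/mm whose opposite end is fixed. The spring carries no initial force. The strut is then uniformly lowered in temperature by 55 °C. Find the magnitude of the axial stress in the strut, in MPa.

Free thermal contraction: δ_free = αΔT L = 1.7×10⁻⁶ × 55 × 1800 = 0.1683 mm.
With a force P in the spring, the elastic change of the strut is PL/(AE) and that of the spring is P/k; compatibility requires their sum to equal δ_free.
P [ L/(AE) + 1/k ] = δ_free → P [ 1800/(875×146×10³) + 1/(220×10³) ] = 0.1683.
P = 0.1683 / 1.864×10⁻⁵ = 9031 N.
σ = P/A = 9031/875 = 10.32 MPa.

σ ≈ 10.3 MPa (tensile)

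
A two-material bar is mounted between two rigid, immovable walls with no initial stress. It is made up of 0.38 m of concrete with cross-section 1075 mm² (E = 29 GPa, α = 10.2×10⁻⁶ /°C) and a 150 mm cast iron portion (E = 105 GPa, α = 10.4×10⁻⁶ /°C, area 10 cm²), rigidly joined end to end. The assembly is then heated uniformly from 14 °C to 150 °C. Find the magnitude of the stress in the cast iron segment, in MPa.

σ ≈ 54.3 MPa (compressive)

With the walls removed the bar would change length by δ_free = Σ αᵢΔT Lᵢ = 10.2×10⁻⁶×136×380 + 10.4×10⁻⁶×136×150 = 0.7393 mm.
The rigid supports impose zero overall length change; the single axial force P common to all segments must satisfy P Σ Lᵢ/(AᵢEᵢ) = δ_free.
The series flexibility is Σ Lᵢ/(AᵢEᵢ) = 380/(1075×29×10³) + 150/(1000×105×10³) = 1.362×10⁻⁵ mm/N.
P = 0.7393 / 1.362×10⁻⁵ = 54290 N = 54.29 kN, compressive.
σ_{cast iron} = P / A = 54290 / 1000 = 54.29 MPa.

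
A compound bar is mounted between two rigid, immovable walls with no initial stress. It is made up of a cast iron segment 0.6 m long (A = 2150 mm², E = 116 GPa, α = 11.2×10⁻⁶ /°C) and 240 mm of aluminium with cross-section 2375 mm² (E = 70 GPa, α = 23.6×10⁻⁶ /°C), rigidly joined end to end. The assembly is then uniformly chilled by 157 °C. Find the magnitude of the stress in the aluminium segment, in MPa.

With the walls removed the bar would change length by δ_free = Σ αᵢΔT Lᵢ = 11.2×10⁻⁶×157×600 + 23.6×10⁻⁶×157×240 = 1.944 mm.
The walls prevent any net length change, so an axial force P (same in every segment) develops. Compatibility: P · Σ Lᵢ/(AᵢEᵢ) = δ_free.
Σ Lᵢ/(AᵢEᵢ) = 600/(2150×116×10³) + 240/(2375×70×10³) = 3.849×10⁻⁶ mm/N.
P = 1.944 / 3.849×10⁻⁶ = 505100 N = 505.1 kN, tensile.
σ_{aluminium} = P / A = 505100 / 2375 = 212.7 MPa.

σ ≈ 213 MPa (tensile)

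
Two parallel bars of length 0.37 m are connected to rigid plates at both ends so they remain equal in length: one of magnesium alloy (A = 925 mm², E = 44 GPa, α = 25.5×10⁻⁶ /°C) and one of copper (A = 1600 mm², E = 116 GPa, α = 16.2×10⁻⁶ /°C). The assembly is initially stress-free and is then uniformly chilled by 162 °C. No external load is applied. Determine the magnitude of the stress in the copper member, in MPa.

The magnesium alloy has the larger α, so on cooling it would change length more than the copper if both were free. The rigid plates force a common final length, so the magnesium alloy is put into tension and the copper into compression, with equal and opposite forces P (no external load).
Setting the final lengths equal and cancelling L: (α₁ − α₂)ΔT = P/(A₁E₁) + P/(A₂E₂).
|α₁ − α₂|·ΔT = 9.3×10⁻⁶ × 162 = 0.001507.
1/(A₁E₁) + 1/(A₂E₂) = 1/(925×44×10³) + 1/(1600×116×10³) = 2.996×10⁻⁸ N⁻¹.
P = 0.001507 / 2.996×10⁻⁸ = 50290 N = 50.29 kN.
σ_{copper} = P/A₂ = 50290/1600 = 31.43 MPa, compressive.

σ ≈ 31.4 MPa (compressive)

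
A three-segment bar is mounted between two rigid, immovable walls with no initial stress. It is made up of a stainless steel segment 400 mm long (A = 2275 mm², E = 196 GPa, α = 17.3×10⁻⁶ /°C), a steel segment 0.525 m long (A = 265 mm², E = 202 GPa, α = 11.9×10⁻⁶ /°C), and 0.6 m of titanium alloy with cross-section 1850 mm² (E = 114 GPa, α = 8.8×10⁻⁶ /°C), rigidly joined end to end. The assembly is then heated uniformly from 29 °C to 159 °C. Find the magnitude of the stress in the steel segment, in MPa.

If the supports were absent, the total length change would be Σ αᵢΔT Lᵢ = 17.3×10⁻⁶×130×400 + 11.9×10⁻⁶×130×525 + 8.8×10⁻⁶×130×600 = 2.398 mm.
Since the ends are fixed, an axial force P builds up, equal in every segment, with P · Σ Lᵢ/(AᵢEᵢ) = δ_free.
Σ Lᵢ/(AᵢEᵢ) = 400/(2275×196×10³) + 525/(265×202×10³) + 600/(1850×114×10³) = 1.355×10⁻⁵ mm/N.
Hence P = δ_free / Σ(L/AE) = 2.398/1.355×10⁻⁵ = 177 kN (compressive).
σ_{steel} = P / A = 177000 / 265 = 667.9 MPa.

σ ≈ 668 MPa (compressive)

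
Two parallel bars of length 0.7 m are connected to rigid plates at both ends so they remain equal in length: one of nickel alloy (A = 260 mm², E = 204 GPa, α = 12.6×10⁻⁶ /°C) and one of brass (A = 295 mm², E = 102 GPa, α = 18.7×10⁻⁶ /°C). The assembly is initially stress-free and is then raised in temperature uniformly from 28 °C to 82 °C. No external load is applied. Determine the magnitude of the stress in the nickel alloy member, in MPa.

σ ≈ 24.3 MPa (tensile)

Both members must finish at the same length. With the larger α, the brass tends to over-expand; the plates restrain it, putting the brass in compression and the nickel alloy in tension. With no external load the two internal forces are equal and opposite, magnitude P.
Equating the net (thermal + elastic) strains gives |α₁ − α₂|·ΔT = P·[1/(A₁E₁) + 1/(A₂E₂)].
|α₁ − α₂|·ΔT = 6.1×10⁻⁶ × 54 = 0.0003294.
1/(A₁E₁) + 1/(A₂E₂) = 1/(260×204×10³) + 1/(295×102×10³) = 5.209×10⁻⁸ N⁻¹.
So P = 0.0003294 / 5.209×10⁻⁸ = 6.324 kN.
σ_{nickel alloy} = P/A₁ = 6324/260 = 24.32 MPa, tensile.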